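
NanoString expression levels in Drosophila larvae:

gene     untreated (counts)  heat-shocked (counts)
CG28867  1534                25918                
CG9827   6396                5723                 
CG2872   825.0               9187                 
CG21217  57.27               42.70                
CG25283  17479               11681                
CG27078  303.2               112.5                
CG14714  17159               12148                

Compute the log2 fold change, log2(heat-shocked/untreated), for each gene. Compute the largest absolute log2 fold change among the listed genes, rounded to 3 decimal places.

4.079

log2(25918/1534) = 4.079  (CG28867)
log2(5723/6396) = -0.160  (CG9827)
log2(9187/825.0) = 3.477  (CG2872)
log2(42.70/57.27) = -0.424  (CG21217)
log2(11681/17479) = -0.581  (CG25283)
log2(112.5/303.2) = -1.430  (CG27078)
log2(12148/17159) = -0.498  (CG14714)
The largest magnitude belongs to CG28867.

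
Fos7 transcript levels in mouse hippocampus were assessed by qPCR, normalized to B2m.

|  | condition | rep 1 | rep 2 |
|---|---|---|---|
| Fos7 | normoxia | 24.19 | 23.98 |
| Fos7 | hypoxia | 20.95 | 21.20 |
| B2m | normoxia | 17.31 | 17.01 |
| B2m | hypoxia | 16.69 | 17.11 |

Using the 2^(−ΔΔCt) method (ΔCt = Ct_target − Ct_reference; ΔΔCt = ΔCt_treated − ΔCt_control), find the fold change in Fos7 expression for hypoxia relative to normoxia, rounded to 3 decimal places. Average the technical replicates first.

Mean Ct: Fos7 normoxia 24.085; Fos7 hypoxia 21.075; B2m normoxia 17.160; B2m hypoxia 16.900
ΔCt(normoxia) = 24.085 − 17.160 = 6.925
ΔCt(hypoxia) = 21.075 − 16.900 = 4.175
ΔΔCt = 4.175 − 6.925 = -2.750
Fold change = 2^(−(-2.750)) = 2^2.750 = 6.7272

6.727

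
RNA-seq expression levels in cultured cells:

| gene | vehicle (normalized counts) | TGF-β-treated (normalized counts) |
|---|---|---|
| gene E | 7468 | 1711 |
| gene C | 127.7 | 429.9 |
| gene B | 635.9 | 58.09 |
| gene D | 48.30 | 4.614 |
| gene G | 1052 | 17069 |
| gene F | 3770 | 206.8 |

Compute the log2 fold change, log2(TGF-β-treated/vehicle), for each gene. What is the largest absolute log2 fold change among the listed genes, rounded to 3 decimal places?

log2(1711/7468) = -2.126  (gene E)
log2(429.9/127.7) = 1.751  (gene C)
log2(58.09/635.9) = -3.452  (gene B)
log2(4.614/48.30) = -3.388  (gene D)
log2(17069/1052) = 4.020  (gene G)
log2(206.8/3770) = -4.188  (gene F)
The largest magnitude belongs to gene F.

4.188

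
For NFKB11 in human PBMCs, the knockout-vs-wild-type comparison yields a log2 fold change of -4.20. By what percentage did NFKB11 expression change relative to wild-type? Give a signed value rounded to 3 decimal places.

Fold change = 2^(-4.20) = 0.0544
Percent change = (FC − 1) × 100% = (0.0544 − 1) × 100 = -94.559%

-94.559%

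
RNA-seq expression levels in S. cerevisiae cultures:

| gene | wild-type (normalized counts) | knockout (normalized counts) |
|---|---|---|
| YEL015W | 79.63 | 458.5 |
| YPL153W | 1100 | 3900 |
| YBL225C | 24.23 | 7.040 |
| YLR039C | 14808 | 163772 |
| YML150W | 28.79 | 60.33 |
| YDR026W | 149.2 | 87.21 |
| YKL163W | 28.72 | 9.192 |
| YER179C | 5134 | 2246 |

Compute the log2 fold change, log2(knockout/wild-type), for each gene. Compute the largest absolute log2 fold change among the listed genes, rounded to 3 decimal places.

3.467

log2(458.5/79.63) = 2.526  (YEL015W)
log2(3900/1100) = 1.826  (YPL153W)
log2(7.040/24.23) = -1.783  (YBL225C)
log2(163772/14808) = 3.467  (YLR039C)
log2(60.33/28.79) = 1.067  (YML150W)
log2(87.21/149.2) = -0.775  (YDR026W)
log2(9.192/28.72) = -1.644  (YKL163W)
log2(2246/5134) = -1.193  (YER179C)
The largest magnitude belongs to YLR039C.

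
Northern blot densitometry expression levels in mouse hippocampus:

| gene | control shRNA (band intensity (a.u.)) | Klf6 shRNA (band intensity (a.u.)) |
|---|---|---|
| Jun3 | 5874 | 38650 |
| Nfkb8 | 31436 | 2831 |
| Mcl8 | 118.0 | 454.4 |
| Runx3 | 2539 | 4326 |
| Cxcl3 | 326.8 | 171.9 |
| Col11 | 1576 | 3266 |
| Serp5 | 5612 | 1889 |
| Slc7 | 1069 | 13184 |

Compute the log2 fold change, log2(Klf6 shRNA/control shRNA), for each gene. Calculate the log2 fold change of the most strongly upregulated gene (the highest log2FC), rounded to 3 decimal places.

3.624

log2(38650/5874) = 2.718  (Jun3)
log2(2831/31436) = -3.473  (Nfkb8)
log2(454.4/118.0) = 1.945  (Mcl8)
log2(4326/2539) = 0.769  (Runx3)
log2(171.9/326.8) = -0.927  (Cxcl3)
log2(3266/1576) = 1.051  (Col11)
log2(1889/5612) = -1.571  (Serp5)
log2(13184/1069) = 3.624  (Slc7)
Slc7 is most strongly upregulated.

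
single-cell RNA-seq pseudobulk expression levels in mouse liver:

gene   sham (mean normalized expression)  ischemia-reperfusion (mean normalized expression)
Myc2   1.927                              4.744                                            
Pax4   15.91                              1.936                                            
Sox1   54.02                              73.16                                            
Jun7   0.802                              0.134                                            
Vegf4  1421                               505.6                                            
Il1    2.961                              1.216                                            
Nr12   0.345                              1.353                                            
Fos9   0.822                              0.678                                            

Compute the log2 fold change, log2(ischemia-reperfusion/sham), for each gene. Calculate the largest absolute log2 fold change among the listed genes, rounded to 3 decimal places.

3.039

log2(4.744/1.927) = 1.300  (Myc2)
log2(1.936/15.91) = -3.039  (Pax4)
log2(73.16/54.02) = 0.438  (Sox1)
log2(0.134/0.802) = -2.581  (Jun7)
log2(505.6/1421) = -1.491  (Vegf4)
log2(1.216/2.961) = -1.284  (Il1)
log2(1.353/0.345) = 1.971  (Nr12)
log2(0.678/0.822) = -0.278  (Fos9)
The largest magnitude belongs to Pax4.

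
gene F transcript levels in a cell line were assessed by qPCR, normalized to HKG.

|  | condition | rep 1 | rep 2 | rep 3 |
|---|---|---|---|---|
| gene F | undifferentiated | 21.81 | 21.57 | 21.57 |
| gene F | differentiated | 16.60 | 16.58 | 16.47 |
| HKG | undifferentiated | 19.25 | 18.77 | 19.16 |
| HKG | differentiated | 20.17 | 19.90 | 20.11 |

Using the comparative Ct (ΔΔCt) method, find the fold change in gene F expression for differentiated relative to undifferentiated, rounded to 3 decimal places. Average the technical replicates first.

Mean Ct: gene F undifferentiated 21.650; gene F differentiated 16.550; HKG undifferentiated 19.060; HKG differentiated 20.060
ΔCt(undifferentiated) = 21.650 − 19.060 = 2.590
ΔCt(differentiated) = 16.550 − 20.060 = -3.510
ΔΔCt = -3.510 − 2.590 = -6.100
Fold change = 2^(−(-6.100)) = 2^6.100 = 68.5935

68.594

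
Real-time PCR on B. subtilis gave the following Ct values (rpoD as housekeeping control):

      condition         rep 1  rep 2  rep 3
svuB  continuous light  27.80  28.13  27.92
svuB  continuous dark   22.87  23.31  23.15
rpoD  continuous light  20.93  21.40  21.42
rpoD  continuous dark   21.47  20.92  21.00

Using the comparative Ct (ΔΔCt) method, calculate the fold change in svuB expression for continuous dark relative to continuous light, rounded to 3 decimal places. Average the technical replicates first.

26.355

Mean Ct: svuB continuous light 27.950; svuB continuous dark 23.110; rpoD continuous light 21.250; rpoD continuous dark 21.130
ΔCt(continuous light) = 27.950 − 21.250 = 6.700
ΔCt(continuous dark) = 23.110 − 21.130 = 1.980
ΔΔCt = 1.980 − 6.700 = -4.720
Fold change = 2^(−(-4.720)) = 2^4.720 = 26.3549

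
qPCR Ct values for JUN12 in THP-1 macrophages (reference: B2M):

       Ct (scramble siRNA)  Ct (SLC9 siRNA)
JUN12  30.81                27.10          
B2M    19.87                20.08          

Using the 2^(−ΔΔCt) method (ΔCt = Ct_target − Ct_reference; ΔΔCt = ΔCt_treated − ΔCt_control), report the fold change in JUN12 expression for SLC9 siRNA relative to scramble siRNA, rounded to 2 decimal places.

15.14

ΔCt(scramble siRNA) = 30.810 − 19.870 = 10.940
ΔCt(SLC9 siRNA) = 27.100 − 20.080 = 7.020
ΔΔCt = 7.020 − 10.940 = -3.920
Fold change = 2^(−(-3.920)) = 2^3.920 = 15.137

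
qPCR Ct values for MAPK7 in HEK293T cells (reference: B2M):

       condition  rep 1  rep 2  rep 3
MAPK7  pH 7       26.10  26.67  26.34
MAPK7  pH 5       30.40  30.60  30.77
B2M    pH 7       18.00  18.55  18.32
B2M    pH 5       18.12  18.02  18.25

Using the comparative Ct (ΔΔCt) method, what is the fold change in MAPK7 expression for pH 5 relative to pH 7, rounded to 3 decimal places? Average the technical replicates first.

Mean Ct: MAPK7 pH 7 26.370; MAPK7 pH 5 30.590; B2M pH 7 18.290; B2M pH 5 18.130
ΔCt(pH 7) = 26.370 − 18.290 = 8.080
ΔCt(pH 5) = 30.590 − 18.130 = 12.460
ΔΔCt = 12.460 − 8.080 = 4.380
Fold change = 2^(−4.380) = 0.0480

0.048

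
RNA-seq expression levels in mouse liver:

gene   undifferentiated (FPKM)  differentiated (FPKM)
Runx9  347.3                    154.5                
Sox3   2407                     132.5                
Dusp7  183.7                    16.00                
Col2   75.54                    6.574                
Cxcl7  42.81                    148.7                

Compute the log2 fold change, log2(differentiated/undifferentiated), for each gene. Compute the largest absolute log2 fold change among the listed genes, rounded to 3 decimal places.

log2(154.5/347.3) = -1.169  (Runx9)
log2(132.5/2407) = -4.183  (Sox3)
log2(16.00/183.7) = -3.521  (Dusp7)
log2(6.574/75.54) = -3.522  (Col2)
log2(148.7/42.81) = 1.796  (Cxcl7)
The largest magnitude belongs to Sox3.

4.183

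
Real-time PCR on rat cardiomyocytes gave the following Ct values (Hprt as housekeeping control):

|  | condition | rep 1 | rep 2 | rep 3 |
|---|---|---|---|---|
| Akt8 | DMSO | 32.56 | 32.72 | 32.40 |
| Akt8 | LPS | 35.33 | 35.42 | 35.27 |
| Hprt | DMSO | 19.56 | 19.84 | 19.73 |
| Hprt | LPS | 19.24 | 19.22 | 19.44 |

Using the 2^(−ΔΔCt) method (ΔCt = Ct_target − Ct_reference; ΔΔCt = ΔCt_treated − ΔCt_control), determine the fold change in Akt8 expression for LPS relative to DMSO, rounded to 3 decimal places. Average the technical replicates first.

Mean Ct: Akt8 DMSO 32.560; Akt8 LPS 35.340; Hprt DMSO 19.710; Hprt LPS 19.300
ΔCt(DMSO) = 32.560 − 19.710 = 12.850
ΔCt(LPS) = 35.340 − 19.300 = 16.040
ΔΔCt = 16.040 − 12.850 = 3.190
Fold change = 2^(−3.190) = 0.1096

0.110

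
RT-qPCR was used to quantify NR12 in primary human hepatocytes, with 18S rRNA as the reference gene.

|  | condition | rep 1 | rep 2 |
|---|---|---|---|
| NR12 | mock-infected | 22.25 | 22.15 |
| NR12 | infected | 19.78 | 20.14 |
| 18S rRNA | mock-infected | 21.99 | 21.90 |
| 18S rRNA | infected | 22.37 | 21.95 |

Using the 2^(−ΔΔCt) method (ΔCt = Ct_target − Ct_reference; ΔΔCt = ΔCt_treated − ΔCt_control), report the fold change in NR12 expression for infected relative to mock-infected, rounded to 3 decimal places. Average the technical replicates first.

Mean Ct: NR12 mock-infected 22.200; NR12 infected 19.960; 18S rRNA mock-infected 21.945; 18S rRNA infected 22.160
ΔCt(mock-infected) = 22.200 − 21.945 = 0.255
ΔCt(infected) = 19.960 − 22.160 = -2.200
ΔΔCt = -2.200 − 0.255 = -2.455
Fold change = 2^(−(-2.455)) = 2^2.455 = 5.4831

5.483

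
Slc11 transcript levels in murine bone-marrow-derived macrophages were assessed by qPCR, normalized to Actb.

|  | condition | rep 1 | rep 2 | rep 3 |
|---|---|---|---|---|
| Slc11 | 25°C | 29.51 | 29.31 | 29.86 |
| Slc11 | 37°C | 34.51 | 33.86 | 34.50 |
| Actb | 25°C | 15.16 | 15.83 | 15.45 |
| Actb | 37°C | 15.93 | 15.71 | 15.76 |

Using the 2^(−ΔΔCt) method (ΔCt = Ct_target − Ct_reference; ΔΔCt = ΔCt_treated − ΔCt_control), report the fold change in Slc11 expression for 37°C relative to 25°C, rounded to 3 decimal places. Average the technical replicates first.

Mean Ct: Slc11 25°C 29.560; Slc11 37°C 34.290; Actb 25°C 15.480; Actb 37°C 15.800
ΔCt(25°C) = 29.560 − 15.480 = 14.080
ΔCt(37°C) = 34.290 − 15.800 = 18.490
ΔΔCt = 18.490 − 14.080 = 4.410
Fold change = 2^(−4.410) = 0.0470

0.047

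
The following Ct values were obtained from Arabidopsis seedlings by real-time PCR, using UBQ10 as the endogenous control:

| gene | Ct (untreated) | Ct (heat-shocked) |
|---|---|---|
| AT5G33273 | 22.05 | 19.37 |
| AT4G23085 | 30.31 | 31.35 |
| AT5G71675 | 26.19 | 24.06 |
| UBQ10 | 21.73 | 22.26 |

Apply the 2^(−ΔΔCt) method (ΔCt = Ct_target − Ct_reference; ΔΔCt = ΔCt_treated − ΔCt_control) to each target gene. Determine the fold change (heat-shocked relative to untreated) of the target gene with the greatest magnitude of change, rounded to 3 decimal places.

AT5G33273: ΔΔCt = (19.37−22.26) − (22.05−21.73) = -2.89 − 0.32 = -3.21; fold change = 2^3.21 = 9.254
AT4G23085: ΔΔCt = (31.35−22.26) − (30.31−21.73) = 9.09 − 8.58 = 0.51; fold change = 2^-0.51 = 0.702
AT5G71675: ΔΔCt = (24.06−22.26) − (26.19−21.73) = 1.80 − 4.46 = -2.66; fold change = 2^2.66 = 6.320
AT5G33273 has the largest |ΔΔCt| = 3.21.

9.254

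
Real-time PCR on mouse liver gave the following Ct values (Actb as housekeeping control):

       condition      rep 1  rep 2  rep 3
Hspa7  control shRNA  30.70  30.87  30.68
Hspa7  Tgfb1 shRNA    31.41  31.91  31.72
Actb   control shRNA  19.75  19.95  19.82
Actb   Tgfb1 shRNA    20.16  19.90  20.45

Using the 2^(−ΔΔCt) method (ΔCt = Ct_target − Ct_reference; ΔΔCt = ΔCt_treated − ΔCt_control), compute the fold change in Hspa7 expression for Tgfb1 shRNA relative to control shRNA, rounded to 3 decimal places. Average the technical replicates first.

0.660

Mean Ct: Hspa7 control shRNA 30.750; Hspa7 Tgfb1 shRNA 31.680; Actb control shRNA 19.840; Actb Tgfb1 shRNA 20.170
ΔCt(control shRNA) = 30.750 − 19.840 = 10.910
ΔCt(Tgfb1 shRNA) = 31.680 − 20.170 = 11.510
ΔΔCt = 11.510 − 10.910 = 0.600
Fold change = 2^(−0.600) = 0.6598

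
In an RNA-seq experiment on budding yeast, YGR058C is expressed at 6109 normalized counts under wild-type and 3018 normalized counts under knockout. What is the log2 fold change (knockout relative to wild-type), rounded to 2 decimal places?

Fold change = 3018 / 6109 = 0.4940
log2(0.4940) = -1.017

-1.02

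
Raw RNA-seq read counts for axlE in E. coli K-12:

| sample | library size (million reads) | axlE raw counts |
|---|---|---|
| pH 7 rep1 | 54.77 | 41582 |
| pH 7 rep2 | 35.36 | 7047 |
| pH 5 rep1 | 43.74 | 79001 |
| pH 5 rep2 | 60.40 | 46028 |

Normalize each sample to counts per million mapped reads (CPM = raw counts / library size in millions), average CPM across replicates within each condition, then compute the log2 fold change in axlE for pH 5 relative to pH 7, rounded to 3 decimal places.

1.422

CPM(pH 7 rep1) = 41582 / 54.77 = 759.2112
CPM(pH 7 rep2) = 7047 / 35.36 = 199.2930
CPM(pH 5 rep1) = 79001 / 43.74 = 1806.1500
CPM(pH 5 rep2) = 46028 / 60.40 = 762.0530
mean CPM(pH 7) = 479.2521; mean CPM(pH 5) = 1284.1015
Fold change = 1284.1015 / 479.2521 = 2.67939
log2(2.67939) = 1.4219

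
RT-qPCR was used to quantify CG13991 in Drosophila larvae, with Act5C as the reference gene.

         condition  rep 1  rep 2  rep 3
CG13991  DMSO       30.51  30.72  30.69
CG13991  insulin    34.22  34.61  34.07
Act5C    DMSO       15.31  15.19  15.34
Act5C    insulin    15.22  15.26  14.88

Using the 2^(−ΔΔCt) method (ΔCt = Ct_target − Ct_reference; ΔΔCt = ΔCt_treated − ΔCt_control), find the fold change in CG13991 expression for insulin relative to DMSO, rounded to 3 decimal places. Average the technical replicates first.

0.071

Mean Ct: CG13991 DMSO 30.640; CG13991 insulin 34.300; Act5C DMSO 15.280; Act5C insulin 15.120
ΔCt(DMSO) = 30.640 − 15.280 = 15.360
ΔCt(insulin) = 34.300 − 15.120 = 19.180
ΔΔCt = 19.180 − 15.360 = 3.820
Fold change = 2^(−3.820) = 0.0708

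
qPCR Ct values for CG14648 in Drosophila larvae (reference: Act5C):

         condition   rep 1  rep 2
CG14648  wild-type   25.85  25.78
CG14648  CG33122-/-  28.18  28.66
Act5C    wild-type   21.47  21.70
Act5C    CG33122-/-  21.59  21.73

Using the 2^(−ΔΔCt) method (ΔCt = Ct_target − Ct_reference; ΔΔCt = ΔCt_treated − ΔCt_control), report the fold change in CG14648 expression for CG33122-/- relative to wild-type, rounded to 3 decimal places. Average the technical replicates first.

0.173

Mean Ct: CG14648 wild-type 25.815; CG14648 CG33122-/- 28.420; Act5C wild-type 21.585; Act5C CG33122-/- 21.660
ΔCt(wild-type) = 25.815 − 21.585 = 4.230
ΔCt(CG33122-/-) = 28.420 − 21.660 = 6.760
ΔΔCt = 6.760 − 4.230 = 2.530
Fold change = 2^(−2.530) = 0.1731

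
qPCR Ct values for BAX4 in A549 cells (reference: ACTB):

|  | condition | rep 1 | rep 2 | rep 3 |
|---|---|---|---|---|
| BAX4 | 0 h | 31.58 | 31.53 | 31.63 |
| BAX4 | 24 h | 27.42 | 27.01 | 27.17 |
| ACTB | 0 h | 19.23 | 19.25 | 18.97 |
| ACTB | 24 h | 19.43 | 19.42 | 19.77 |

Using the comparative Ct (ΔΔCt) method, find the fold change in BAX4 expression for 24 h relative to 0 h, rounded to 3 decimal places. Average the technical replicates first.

27.284

Mean Ct: BAX4 0 h 31.580; BAX4 24 h 27.200; ACTB 0 h 19.150; ACTB 24 h 19.540
ΔCt(0 h) = 31.580 − 19.150 = 12.430
ΔCt(24 h) = 27.200 − 19.540 = 7.660
ΔΔCt = 7.660 − 12.430 = -4.770
Fold change = 2^(−(-4.770)) = 2^4.770 = 27.2843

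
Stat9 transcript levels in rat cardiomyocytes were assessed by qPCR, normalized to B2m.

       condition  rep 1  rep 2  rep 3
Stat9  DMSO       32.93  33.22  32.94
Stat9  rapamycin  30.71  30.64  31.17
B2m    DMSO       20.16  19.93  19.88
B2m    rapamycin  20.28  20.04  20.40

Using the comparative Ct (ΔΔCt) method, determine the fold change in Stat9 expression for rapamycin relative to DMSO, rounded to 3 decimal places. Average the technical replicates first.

Mean Ct: Stat9 DMSO 33.030; Stat9 rapamycin 30.840; B2m DMSO 19.990; B2m rapamycin 20.240
ΔCt(DMSO) = 33.030 − 19.990 = 13.040
ΔCt(rapamycin) = 30.840 − 20.240 = 10.600
ΔΔCt = 10.600 − 13.040 = -2.440
Fold change = 2^(−(-2.440)) = 2^2.440 = 5.4264

5.426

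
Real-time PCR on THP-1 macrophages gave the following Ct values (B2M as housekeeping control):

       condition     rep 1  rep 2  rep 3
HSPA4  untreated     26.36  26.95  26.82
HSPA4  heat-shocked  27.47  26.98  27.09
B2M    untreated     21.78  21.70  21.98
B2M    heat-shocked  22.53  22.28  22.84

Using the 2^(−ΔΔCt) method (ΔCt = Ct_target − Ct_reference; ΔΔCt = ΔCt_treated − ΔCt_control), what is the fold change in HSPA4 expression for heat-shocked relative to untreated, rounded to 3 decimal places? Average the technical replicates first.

Mean Ct: HSPA4 untreated 26.710; HSPA4 heat-shocked 27.180; B2M untreated 21.820; B2M heat-shocked 22.550
ΔCt(untreated) = 26.710 − 21.820 = 4.890
ΔCt(heat-shocked) = 27.180 − 22.550 = 4.630
ΔΔCt = 4.630 − 4.890 = -0.260
Fold change = 2^(−(-0.260)) = 2^0.260 = 1.1975

1.197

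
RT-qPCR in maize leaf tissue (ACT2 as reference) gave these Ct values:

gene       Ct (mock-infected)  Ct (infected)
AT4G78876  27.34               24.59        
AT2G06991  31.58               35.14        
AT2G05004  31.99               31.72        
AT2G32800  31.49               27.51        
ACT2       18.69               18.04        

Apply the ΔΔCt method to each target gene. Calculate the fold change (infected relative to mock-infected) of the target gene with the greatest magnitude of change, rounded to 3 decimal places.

AT4G78876: ΔΔCt = (24.59−18.04) − (27.34−18.69) = 6.55 − 8.65 = -2.10; fold change = 2^2.10 = 4.287
AT2G06991: ΔΔCt = (35.14−18.04) − (31.58−18.69) = 17.10 − 12.89 = 4.21; fold change = 2^-4.21 = 0.054
AT2G05004: ΔΔCt = (31.72−18.04) − (31.99−18.69) = 13.68 − 13.30 = 0.38; fold change = 2^-0.38 = 0.768
AT2G32800: ΔΔCt = (27.51−18.04) − (31.49−18.69) = 9.47 − 12.80 = -3.33; fold change = 2^3.33 = 10.056
AT2G06991 has the largest |ΔΔCt| = 4.21.

0.054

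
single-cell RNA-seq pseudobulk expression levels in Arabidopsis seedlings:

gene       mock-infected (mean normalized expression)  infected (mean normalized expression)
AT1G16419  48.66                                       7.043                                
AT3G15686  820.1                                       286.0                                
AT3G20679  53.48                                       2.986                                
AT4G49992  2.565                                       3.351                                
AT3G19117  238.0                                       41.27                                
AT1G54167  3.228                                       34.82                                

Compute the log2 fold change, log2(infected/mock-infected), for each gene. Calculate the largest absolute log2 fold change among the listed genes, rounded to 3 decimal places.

4.163

log2(7.043/48.66) = -2.788  (AT1G16419)
log2(286.0/820.1) = -1.520  (AT3G15686)
log2(2.986/53.48) = -4.163  (AT3G20679)
log2(3.351/2.565) = 0.386  (AT4G49992)
log2(41.27/238.0) = -2.528  (AT3G19117)
log2(34.82/3.228) = 3.431  (AT1G54167)
The largest magnitude belongs to AT3G20679.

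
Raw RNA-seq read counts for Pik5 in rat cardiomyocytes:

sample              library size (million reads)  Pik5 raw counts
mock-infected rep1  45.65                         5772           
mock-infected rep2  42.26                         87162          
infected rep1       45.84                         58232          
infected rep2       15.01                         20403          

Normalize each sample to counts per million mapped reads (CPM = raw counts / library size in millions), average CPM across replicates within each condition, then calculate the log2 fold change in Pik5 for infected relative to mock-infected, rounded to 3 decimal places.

0.265

CPM(mock-infected rep1) = 5772 / 45.65 = 126.4403
CPM(mock-infected rep2) = 87162 / 42.26 = 2062.5177
CPM(infected rep1) = 58232 / 45.84 = 1270.3316
CPM(infected rep2) = 20403 / 15.01 = 1359.2938
mean CPM(mock-infected) = 1094.4790; mean CPM(infected) = 1314.8127
Fold change = 1314.8127 / 1094.4790 = 1.20131
log2(1.20131) = 0.2646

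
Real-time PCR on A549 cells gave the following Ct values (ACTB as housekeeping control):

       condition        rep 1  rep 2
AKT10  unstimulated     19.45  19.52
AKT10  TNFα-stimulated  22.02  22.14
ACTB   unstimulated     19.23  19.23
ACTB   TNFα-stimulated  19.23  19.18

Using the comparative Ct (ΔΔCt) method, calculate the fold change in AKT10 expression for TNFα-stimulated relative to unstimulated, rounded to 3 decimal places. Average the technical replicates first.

Mean Ct: AKT10 unstimulated 19.485; AKT10 TNFα-stimulated 22.080; ACTB unstimulated 19.230; ACTB TNFα-stimulated 19.205
ΔCt(unstimulated) = 19.485 − 19.230 = 0.255
ΔCt(TNFα-stimulated) = 22.080 − 19.205 = 2.875
ΔΔCt = 2.875 − 0.255 = 2.620
Fold change = 2^(−2.620) = 0.1627

0.163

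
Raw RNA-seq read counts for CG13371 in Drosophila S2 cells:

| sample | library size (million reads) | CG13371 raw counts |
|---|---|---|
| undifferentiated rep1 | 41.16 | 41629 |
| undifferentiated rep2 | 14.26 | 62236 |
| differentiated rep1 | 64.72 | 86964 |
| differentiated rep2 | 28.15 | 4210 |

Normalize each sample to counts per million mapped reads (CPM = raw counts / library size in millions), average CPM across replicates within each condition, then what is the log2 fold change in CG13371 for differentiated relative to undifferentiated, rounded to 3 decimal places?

-1.848

CPM(undifferentiated rep1) = 41629 / 41.16 = 1011.3946
CPM(undifferentiated rep2) = 62236 / 14.26 = 4364.3759
CPM(differentiated rep1) = 86964 / 64.72 = 1343.6959
CPM(differentiated rep2) = 4210 / 28.15 = 149.5560
mean CPM(undifferentiated) = 2687.8852; mean CPM(differentiated) = 746.6259
Fold change = 746.6259 / 2687.8852 = 0.27777
log2(0.27777) = -1.8480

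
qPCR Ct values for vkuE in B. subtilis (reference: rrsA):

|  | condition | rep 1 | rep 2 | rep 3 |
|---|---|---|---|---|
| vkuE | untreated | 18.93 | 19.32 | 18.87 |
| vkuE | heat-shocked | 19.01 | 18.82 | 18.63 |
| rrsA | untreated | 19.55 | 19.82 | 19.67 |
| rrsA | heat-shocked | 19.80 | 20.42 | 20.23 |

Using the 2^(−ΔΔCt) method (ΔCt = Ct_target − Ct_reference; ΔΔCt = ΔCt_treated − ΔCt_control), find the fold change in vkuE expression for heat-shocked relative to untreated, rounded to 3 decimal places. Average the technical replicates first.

Mean Ct: vkuE untreated 19.040; vkuE heat-shocked 18.820; rrsA untreated 19.680; rrsA heat-shocked 20.150
ΔCt(untreated) = 19.040 − 19.680 = -0.640
ΔCt(heat-shocked) = 18.820 − 20.150 = -1.330
ΔΔCt = -1.330 − (-0.640) = -0.690
Fold change = 2^(−(-0.690)) = 2^0.690 = 1.6133

1.613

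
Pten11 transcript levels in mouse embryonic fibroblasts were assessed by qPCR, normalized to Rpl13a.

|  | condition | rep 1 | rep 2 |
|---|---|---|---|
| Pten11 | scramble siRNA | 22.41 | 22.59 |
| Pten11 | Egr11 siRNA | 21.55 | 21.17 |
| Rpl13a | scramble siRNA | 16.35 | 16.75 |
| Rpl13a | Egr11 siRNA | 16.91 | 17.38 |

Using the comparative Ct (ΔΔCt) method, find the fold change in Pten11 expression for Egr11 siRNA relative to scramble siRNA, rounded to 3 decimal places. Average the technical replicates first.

3.329

Mean Ct: Pten11 scramble siRNA 22.500; Pten11 Egr11 siRNA 21.360; Rpl13a scramble siRNA 16.550; Rpl13a Egr11 siRNA 17.145
ΔCt(scramble siRNA) = 22.500 − 16.550 = 5.950
ΔCt(Egr11 siRNA) = 21.360 − 17.145 = 4.215
ΔΔCt = 4.215 − 5.950 = -1.735
Fold change = 2^(−(-1.735)) = 2^1.735 = 3.3288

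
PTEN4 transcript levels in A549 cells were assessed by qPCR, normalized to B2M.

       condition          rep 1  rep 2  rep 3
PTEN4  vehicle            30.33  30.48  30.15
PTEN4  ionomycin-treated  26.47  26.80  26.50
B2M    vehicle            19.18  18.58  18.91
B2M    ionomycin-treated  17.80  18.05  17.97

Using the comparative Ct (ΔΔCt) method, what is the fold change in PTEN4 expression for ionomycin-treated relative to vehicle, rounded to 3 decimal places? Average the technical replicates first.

6.869

Mean Ct: PTEN4 vehicle 30.320; PTEN4 ionomycin-treated 26.590; B2M vehicle 18.890; B2M ionomycin-treated 17.940
ΔCt(vehicle) = 30.320 − 18.890 = 11.430
ΔCt(ionomycin-treated) = 26.590 − 17.940 = 8.650
ΔΔCt = 8.650 − 11.430 = -2.780
Fold change = 2^(−(-2.780)) = 2^2.780 = 6.8685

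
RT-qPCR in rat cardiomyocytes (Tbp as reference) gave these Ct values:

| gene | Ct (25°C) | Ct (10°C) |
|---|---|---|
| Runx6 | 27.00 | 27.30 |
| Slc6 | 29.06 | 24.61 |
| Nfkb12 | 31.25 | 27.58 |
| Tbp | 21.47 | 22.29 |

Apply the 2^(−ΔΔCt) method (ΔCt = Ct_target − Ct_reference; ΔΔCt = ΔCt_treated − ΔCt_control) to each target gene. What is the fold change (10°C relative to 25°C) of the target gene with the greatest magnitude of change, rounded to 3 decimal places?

38.586

Runx6: ΔΔCt = (27.30−22.29) − (27.00−21.47) = 5.01 − 5.53 = -0.52; fold change = 2^0.52 = 1.434
Slc6: ΔΔCt = (24.61−22.29) − (29.06−21.47) = 2.32 − 7.59 = -5.27; fold change = 2^5.27 = 38.586
Nfkb12: ΔΔCt = (27.58−22.29) − (31.25−21.47) = 5.29 − 9.78 = -4.49; fold change = 2^4.49 = 22.471
Slc6 has the largest |ΔΔCt| = 5.27.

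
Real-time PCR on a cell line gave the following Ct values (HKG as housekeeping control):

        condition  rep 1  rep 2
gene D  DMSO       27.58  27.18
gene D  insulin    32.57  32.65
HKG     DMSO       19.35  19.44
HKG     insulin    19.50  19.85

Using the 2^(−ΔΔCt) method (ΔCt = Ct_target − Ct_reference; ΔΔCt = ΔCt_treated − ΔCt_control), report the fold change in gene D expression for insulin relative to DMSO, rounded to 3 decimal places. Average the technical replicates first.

Mean Ct: gene D DMSO 27.380; gene D insulin 32.610; HKG DMSO 19.395; HKG insulin 19.675
ΔCt(DMSO) = 27.380 − 19.395 = 7.985
ΔCt(insulin) = 32.610 − 19.675 = 12.935
ΔΔCt = 12.935 − 7.985 = 4.950
Fold change = 2^(−4.950) = 0.0324

0.032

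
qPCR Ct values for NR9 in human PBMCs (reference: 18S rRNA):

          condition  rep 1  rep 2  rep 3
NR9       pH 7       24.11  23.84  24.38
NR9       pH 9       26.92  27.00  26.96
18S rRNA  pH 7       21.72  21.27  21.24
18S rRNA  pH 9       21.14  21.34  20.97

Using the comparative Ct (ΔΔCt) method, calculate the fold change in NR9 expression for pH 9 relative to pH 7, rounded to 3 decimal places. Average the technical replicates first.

Mean Ct: NR9 pH 7 24.110; NR9 pH 9 26.960; 18S rRNA pH 7 21.410; 18S rRNA pH 9 21.150
ΔCt(pH 7) = 24.110 − 21.410 = 2.700
ΔCt(pH 9) = 26.960 − 21.150 = 5.810
ΔΔCt = 5.810 − 2.700 = 3.110
Fold change = 2^(−3.110) = 0.1158

0.116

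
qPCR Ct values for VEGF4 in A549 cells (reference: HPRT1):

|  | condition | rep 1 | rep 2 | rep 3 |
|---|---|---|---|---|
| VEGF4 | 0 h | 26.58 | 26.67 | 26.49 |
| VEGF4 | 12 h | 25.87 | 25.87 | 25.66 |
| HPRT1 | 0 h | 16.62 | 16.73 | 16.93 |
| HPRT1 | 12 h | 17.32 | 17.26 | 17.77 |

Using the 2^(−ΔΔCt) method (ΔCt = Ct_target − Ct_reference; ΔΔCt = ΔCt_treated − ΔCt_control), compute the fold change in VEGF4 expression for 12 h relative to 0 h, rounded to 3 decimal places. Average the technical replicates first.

Mean Ct: VEGF4 0 h 26.580; VEGF4 12 h 25.800; HPRT1 0 h 16.760; HPRT1 12 h 17.450
ΔCt(0 h) = 26.580 − 16.760 = 9.820
ΔCt(12 h) = 25.800 − 17.450 = 8.350
ΔΔCt = 8.350 − 9.820 = -1.470
Fold change = 2^(−(-1.470)) = 2^1.470 = 2.7702

2.770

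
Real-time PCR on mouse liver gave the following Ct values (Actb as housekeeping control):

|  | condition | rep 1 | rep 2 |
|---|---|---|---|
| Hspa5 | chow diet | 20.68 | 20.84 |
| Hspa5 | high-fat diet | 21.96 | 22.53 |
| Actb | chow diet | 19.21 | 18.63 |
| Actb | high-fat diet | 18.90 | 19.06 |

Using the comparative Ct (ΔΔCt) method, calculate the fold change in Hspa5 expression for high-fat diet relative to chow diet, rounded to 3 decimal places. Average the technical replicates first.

Mean Ct: Hspa5 chow diet 20.760; Hspa5 high-fat diet 22.245; Actb chow diet 18.920; Actb high-fat diet 18.980
ΔCt(chow diet) = 20.760 − 18.920 = 1.840
ΔCt(high-fat diet) = 22.245 − 18.980 = 3.265
ΔΔCt = 3.265 − 1.840 = 1.425
Fold change = 2^(−1.425) = 0.3724

0.372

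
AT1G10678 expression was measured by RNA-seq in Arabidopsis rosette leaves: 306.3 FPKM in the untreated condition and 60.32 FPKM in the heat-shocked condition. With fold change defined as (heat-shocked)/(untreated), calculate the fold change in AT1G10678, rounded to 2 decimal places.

Fold change = 60.32 / 306.3 = 0.197
AT1G10678 is downregulated.

0.20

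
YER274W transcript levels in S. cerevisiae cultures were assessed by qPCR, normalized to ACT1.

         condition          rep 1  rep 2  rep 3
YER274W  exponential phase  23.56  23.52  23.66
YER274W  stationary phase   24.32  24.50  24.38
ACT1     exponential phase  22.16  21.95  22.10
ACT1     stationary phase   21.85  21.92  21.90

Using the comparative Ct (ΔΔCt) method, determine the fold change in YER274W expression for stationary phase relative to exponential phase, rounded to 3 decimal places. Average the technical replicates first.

Mean Ct: YER274W exponential phase 23.580; YER274W stationary phase 24.400; ACT1 exponential phase 22.070; ACT1 stationary phase 21.890
ΔCt(exponential phase) = 23.580 − 22.070 = 1.510
ΔCt(stationary phase) = 24.400 − 21.890 = 2.510
ΔΔCt = 2.510 − 1.510 = 1.000
Fold change = 2^(−1.000) = 0.5000

0.500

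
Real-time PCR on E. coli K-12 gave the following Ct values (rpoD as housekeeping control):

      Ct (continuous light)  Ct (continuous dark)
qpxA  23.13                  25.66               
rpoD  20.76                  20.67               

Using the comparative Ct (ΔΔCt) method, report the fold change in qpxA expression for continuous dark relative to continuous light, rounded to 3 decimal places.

ΔCt(continuous light) = 23.130 − 20.760 = 2.370
ΔCt(continuous dark) = 25.660 − 20.670 = 4.990
ΔΔCt = 4.990 − 2.370 = 2.620
Fold change = 2^(−2.620) = 0.1627

0.163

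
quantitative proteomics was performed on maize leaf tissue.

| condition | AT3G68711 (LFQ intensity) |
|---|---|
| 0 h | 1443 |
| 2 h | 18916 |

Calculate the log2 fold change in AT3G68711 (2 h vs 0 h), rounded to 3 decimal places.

Fold change = 18916 / 1443 = 13.1088
log2(13.1088) = 3.7125

3.712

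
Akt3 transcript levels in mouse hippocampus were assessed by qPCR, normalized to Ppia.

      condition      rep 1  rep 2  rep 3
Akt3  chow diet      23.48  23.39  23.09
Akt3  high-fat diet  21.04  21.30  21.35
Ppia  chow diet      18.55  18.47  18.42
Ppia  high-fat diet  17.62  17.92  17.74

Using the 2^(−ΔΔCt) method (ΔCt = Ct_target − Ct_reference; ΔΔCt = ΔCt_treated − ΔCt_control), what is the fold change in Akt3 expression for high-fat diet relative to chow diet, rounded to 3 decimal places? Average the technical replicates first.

2.585

Mean Ct: Akt3 chow diet 23.320; Akt3 high-fat diet 21.230; Ppia chow diet 18.480; Ppia high-fat diet 17.760
ΔCt(chow diet) = 23.320 − 18.480 = 4.840
ΔCt(high-fat diet) = 21.230 − 17.760 = 3.470
ΔΔCt = 3.470 − 4.840 = -1.370
Fold change = 2^(−(-1.370)) = 2^1.370 = 2.5847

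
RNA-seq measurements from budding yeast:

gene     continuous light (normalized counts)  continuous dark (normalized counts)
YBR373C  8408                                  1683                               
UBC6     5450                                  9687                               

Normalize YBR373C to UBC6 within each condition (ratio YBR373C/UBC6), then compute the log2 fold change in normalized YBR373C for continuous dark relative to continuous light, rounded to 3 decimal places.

YBR373C/UBC6 (continuous light) = 8408 / 5450 = 1.5428
YBR373C/UBC6 (continuous dark) = 1683 / 9687 = 0.17374
Fold change = 0.17374 / 1.5428 = 0.1126
log2(0.1126) = -3.1505

-3.151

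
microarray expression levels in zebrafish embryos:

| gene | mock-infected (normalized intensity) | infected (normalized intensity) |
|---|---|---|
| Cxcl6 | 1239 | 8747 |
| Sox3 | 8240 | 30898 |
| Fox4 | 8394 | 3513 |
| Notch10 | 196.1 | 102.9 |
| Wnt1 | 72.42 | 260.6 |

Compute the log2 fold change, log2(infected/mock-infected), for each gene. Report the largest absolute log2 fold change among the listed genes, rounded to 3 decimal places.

2.820

log2(8747/1239) = 2.820  (Cxcl6)
log2(30898/8240) = 1.907  (Sox3)
log2(3513/8394) = -1.257  (Fox4)
log2(102.9/196.1) = -0.930  (Notch10)
log2(260.6/72.42) = 1.847  (Wnt1)
The largest magnitude belongs to Cxcl6.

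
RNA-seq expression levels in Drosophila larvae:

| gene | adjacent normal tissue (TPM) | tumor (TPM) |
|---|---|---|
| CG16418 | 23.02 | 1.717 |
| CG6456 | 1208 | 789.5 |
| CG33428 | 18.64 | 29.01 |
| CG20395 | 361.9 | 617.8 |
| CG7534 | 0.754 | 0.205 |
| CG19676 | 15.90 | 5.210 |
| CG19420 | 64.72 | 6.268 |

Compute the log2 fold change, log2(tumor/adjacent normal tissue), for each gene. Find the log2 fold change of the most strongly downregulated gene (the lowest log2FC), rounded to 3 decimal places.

log2(1.717/23.02) = -3.745  (CG16418)
log2(789.5/1208) = -0.614  (CG6456)
log2(29.01/18.64) = 0.638  (CG33428)
log2(617.8/361.9) = 0.772  (CG20395)
log2(0.205/0.754) = -1.879  (CG7534)
log2(5.210/15.90) = -1.610  (CG19676)
log2(6.268/64.72) = -3.368  (CG19420)
CG16418 is most strongly downregulated.

-3.745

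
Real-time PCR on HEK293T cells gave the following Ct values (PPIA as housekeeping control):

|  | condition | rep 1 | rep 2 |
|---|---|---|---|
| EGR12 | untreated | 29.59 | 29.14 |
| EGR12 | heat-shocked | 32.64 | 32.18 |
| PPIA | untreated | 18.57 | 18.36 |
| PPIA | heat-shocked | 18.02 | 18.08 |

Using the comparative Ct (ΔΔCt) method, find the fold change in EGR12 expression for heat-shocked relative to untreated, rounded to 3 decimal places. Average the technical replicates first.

Mean Ct: EGR12 untreated 29.365; EGR12 heat-shocked 32.410; PPIA untreated 18.465; PPIA heat-shocked 18.050
ΔCt(untreated) = 29.365 − 18.465 = 10.900
ΔCt(heat-shocked) = 32.410 − 18.050 = 14.360
ΔΔCt = 14.360 − 10.900 = 3.460
Fold change = 2^(−3.460) = 0.0909

0.091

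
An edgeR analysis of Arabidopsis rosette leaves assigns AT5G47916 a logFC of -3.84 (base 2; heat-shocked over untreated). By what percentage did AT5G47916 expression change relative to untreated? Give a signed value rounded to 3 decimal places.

Fold change = 2^(-3.84) = 0.0698
Percent change = (FC − 1) × 100% = (0.0698 − 1) × 100 = -93.017%

-93.017%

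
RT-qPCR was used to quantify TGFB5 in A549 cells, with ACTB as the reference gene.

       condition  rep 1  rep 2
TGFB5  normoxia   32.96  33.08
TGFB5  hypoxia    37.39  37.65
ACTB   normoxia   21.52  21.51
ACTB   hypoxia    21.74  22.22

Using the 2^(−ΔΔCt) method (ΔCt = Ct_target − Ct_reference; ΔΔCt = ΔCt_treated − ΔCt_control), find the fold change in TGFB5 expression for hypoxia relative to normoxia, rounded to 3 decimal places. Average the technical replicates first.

0.061

Mean Ct: TGFB5 normoxia 33.020; TGFB5 hypoxia 37.520; ACTB normoxia 21.515; ACTB hypoxia 21.980
ΔCt(normoxia) = 33.020 − 21.515 = 11.505
ΔCt(hypoxia) = 37.520 − 21.980 = 15.540
ΔΔCt = 15.540 − 11.505 = 4.035
Fold change = 2^(−4.035) = 0.0610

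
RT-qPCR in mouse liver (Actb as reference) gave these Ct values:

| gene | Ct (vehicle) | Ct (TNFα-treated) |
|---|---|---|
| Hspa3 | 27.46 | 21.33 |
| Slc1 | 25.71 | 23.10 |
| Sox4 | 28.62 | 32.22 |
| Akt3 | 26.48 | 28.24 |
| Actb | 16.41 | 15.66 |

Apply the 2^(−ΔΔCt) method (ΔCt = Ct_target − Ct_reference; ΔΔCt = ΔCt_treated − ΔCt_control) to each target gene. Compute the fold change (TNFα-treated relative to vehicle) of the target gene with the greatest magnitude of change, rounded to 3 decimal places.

Hspa3: ΔΔCt = (21.33−15.66) − (27.46−16.41) = 5.67 − 11.05 = -5.38; fold change = 2^5.38 = 41.643
Slc1: ΔΔCt = (23.10−15.66) − (25.71−16.41) = 7.44 − 9.30 = -1.86; fold change = 2^1.86 = 3.630
Sox4: ΔΔCt = (32.22−15.66) − (28.62−16.41) = 16.56 − 12.21 = 4.35; fold change = 2^-4.35 = 0.049
Akt3: ΔΔCt = (28.24−15.66) − (26.48−16.41) = 12.58 − 10.07 = 2.51; fold change = 2^-2.51 = 0.176
Hspa3 has the largest |ΔΔCt| = 5.38.

41.643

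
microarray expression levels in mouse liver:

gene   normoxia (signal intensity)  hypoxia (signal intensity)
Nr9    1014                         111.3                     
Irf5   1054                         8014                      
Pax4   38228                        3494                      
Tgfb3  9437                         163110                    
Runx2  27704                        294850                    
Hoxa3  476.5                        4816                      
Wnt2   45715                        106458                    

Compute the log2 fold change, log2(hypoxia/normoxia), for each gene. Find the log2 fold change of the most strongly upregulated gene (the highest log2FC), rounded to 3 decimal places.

4.111

log2(111.3/1014) = -3.188  (Nr9)
log2(8014/1054) = 2.927  (Irf5)
log2(3494/38228) = -3.452  (Pax4)
log2(163110/9437) = 4.111  (Tgfb3)
log2(294850/27704) = 3.412  (Runx2)
log2(4816/476.5) = 3.337  (Hoxa3)
log2(106458/45715) = 1.220  (Wnt2)
Tgfb3 is most strongly upregulated.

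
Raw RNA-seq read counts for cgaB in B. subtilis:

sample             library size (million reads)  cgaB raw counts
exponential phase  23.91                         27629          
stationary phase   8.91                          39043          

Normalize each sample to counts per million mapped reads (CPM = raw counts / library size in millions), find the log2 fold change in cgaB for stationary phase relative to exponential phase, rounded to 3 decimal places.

1.923

CPM(exponential phase) = 27629 / 23.91 = 1155.5416
CPM(stationary phase) = 39043 / 8.91 = 4381.9304
Fold change = 4381.9304 / 1155.5416 = 3.79210
log2(3.79210) = 1.9230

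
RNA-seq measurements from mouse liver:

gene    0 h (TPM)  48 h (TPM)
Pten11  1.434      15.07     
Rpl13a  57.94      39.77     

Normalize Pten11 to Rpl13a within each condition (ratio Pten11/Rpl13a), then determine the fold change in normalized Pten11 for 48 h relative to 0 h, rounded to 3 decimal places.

Pten11/Rpl13a (0 h) = 1.434 / 57.94 = 0.02475
Pten11/Rpl13a (48 h) = 15.07 / 39.77 = 0.37893
Fold change = 0.37893 / 0.02475 = 15.3104

15.310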